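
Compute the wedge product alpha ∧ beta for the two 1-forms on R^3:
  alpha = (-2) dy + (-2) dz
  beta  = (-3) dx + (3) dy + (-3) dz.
alpha ∧ beta = (-6) dx ∧ dy + (12) dy ∧ dz + (-6) dx ∧ dz

Distribute the wedge, using dx_i ∧ dx_j = -dx_j ∧ dx_i and dx_i ∧ dx_i = 0. For each pair (i, j) with i < j, the coefficient of dx_i ∧ dx_j in alpha ∧ beta is (alpha_i * beta_j - alpha_j * beta_i). Collecting: alpha ∧ beta = (-6) dx ∧ dy + (12) dy ∧ dz + (-6) dx ∧ dz.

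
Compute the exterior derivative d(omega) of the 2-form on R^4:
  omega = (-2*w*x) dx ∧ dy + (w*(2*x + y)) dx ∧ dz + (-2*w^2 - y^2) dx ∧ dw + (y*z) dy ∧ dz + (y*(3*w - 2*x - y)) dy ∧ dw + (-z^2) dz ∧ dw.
d(omega) = (-2*x) dx ∧ dy ∧ dw + (-w) dx ∧ dy ∧ dz + (2*x + y) dx ∧ dz ∧ dw

For a 2-form omega = sum_{i<j} g_{ij} dx_i ∧ dx_j, the exterior derivative is
  d(omega) = sum_{i<j} d(g_{ij}) ∧ dx_i ∧ dx_j = sum_{i<j, k} (∂g_{ij}/∂x_k) dx_k ∧ dx_i ∧ dx_j.
Expand each term, using dx_k ∧ dx_i ∧ dx_j = sgn(permutation) dx_{(a)} ∧ dx_{(b)} ∧ dx_{(c)} with (a < b < c) sorted:
  d(-2*w*x) includes (∂/∂w)(-2*w*x) dw = (-2*x) dw, which multiplied by dx ∧ dy gives (-2*x) dx ∧ dy ∧ dw
  d(w*(2*x + y)) includes (∂/∂y)(w*(2*x + y)) dy = (w) dy, which multiplied by dx ∧ dz gives (-w) dx ∧ dy ∧ dz
  d(w*(2*x + y)) includes (∂/∂w)(w*(2*x + y)) dw = (2*x + y) dw, which multiplied by dx ∧ dz gives (2*x + y) dx ∧ dz ∧ dw
  d(-2*w^2 - y^2) includes (∂/∂y)(-2*w^2 - y^2) dy = (-2*y) dy, which multiplied by dx ∧ dw gives (2*y) dx ∧ dy ∧ dw
  d(y*(3*w - 2*x - y)) includes (∂/∂x)(y*(3*w - 2*x - y)) dx = (-2*y) dx, which multiplied by dy ∧ dw gives (-2*y) dx ∧ dy ∧ dw
Collecting like 3-forms: d(omega) = (-2*x) dx ∧ dy ∧ dw + (-w) dx ∧ dy ∧ dz + (2*x + y) dx ∧ dz ∧ dw.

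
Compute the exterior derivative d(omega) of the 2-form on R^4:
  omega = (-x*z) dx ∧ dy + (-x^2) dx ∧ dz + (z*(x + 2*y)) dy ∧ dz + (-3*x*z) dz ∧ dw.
d(omega) = (-x + z) dx ∧ dy ∧ dz + (-3*z) dx ∧ dz ∧ dw

For a 2-form omega = sum_{i<j} g_{ij} dx_i ∧ dx_j, the exterior derivative is
  d(omega) = sum_{i<j} d(g_{ij}) ∧ dx_i ∧ dx_j = sum_{i<j, k} (∂g_{ij}/∂x_k) dx_k ∧ dx_i ∧ dx_j.
Expand each term, using dx_k ∧ dx_i ∧ dx_j = sgn(permutation) dx_{(a)} ∧ dx_{(b)} ∧ dx_{(c)} with (a < b < c) sorted:
  d(-x*z) includes (∂/∂z)(-x*z) dz = (-x) dz, which multiplied by dx ∧ dy gives (-x) dx ∧ dy ∧ dz
  d(z*(x + 2*y)) includes (∂/∂x)(z*(x + 2*y)) dx = (z) dx, which multiplied by dy ∧ dz gives (z) dx ∧ dy ∧ dz
  d(-3*x*z) includes (∂/∂x)(-3*x*z) dx = (-3*z) dx, which multiplied by dz ∧ dw gives (-3*z) dx ∧ dz ∧ dw
Collecting like 3-forms: d(omega) = (-x + z) dx ∧ dy ∧ dz + (-3*z) dx ∧ dz ∧ dw.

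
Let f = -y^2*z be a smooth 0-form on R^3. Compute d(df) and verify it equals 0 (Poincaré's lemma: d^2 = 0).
d(df) = 0

Step 1: df = sum_i (∂f/∂x_i) dx_i = (0) dx + (-2*y*z) dy + (-y^2) dz.
Step 2: Apply d again. Using the 1-form formula, the coefficient of dx ∧ dy in d(df) is ∂^2 f/∂x ∂y - ∂^2 f/∂y ∂x = (0) - (0) = 0 (equality of mixed partials for smooth f).
Similarly for dx ∧ dz and dy ∧ dz — all coefficients vanish. So d(df) = 0.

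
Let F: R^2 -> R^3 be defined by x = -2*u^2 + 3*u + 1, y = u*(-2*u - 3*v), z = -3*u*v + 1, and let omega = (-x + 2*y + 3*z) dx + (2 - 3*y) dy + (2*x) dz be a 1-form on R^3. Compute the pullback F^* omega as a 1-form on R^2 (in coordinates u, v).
F^* omega = (-16*u^3 + 18*u^2*v + 6*u^2 - 27*u*v^2 - 63*u*v - 25*u - 12*v + 6) du + (3*u*(-2*u^2 - 9*u*v - 6*u - 4)) dv

Using F^*(f dg) = (f ∘ F) d(g ∘ F), substitute each coordinate x_i by F_i(u, v) in f_i, and replace dx_i by d F_i = (∂F_i/∂u) du + (∂F_i/∂v) dv.
  For the x component: f_1(F) = -2*u^2 - 15*u*v - 3*u + 2; d F_1 = (3 - 4*u) du + (0) dv
  For the y component: f_2(F) = 6*u^2 + 9*u*v + 2; d F_2 = (-4*u - 3*v) du + (-3*u) dv
  For the z component: f_3(F) = -4*u^2 + 6*u + 2; d F_3 = (-3*v) du + (-3*u) dv
Combining and collecting du, dv coefficients:
  coeff of du: -16*u^3 + 18*u^2*v + 6*u^2 - 27*u*v^2 - 63*u*v - 25*u - 12*v + 6
  coeff of dv: 3*u*(-2*u^2 - 9*u*v - 6*u - 4)
F^* omega = (-16*u^3 + 18*u^2*v + 6*u^2 - 27*u*v^2 - 63*u*v - 25*u - 12*v + 6) du + (3*u*(-2*u^2 - 9*u*v - 6*u - 4)) dv.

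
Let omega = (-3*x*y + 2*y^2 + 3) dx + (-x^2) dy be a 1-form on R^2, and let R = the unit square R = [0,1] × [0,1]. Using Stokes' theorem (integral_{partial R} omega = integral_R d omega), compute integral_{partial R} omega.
integral_(partial R) omega = -3/2

Stokes: integral_partial_R omega = integral_R d omega with d omega = (∂Q/∂x - ∂P/∂y) dx ∧ dy.
  ∂Q/∂x = -2*x
  ∂P/∂y = -3*x + 4*y
  integrand = ∂Q/∂x - ∂P/∂y = x - 4*y.
Integrating over R: integral_0^1 integral_0^1 (x - 4*y) dx dy = -3/2.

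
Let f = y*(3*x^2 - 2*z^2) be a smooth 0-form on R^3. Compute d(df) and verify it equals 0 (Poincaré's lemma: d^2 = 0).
d(df) = 0

Step 1: df = sum_i (∂f/∂x_i) dx_i = (6*x*y) dx + (3*x^2 - 2*z^2) dy + (-4*y*z) dz.
Step 2: Apply d again. Using the 1-form formula, the coefficient of dx ∧ dy in d(df) is ∂^2 f/∂x ∂y - ∂^2 f/∂y ∂x = (6*x) - (6*x) = 0 (equality of mixed partials for smooth f).
Similarly for dx ∧ dz and dy ∧ dz — all coefficients vanish. So d(df) = 0.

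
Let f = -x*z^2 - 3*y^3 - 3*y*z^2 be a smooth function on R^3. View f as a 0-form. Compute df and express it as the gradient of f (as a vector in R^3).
df = (-z^2) dx + (-9*y^2 - 3*z^2) dy + (2*z*(-x - 3*y)) dz; grad f = (-z^2, -9*y^2 - 3*z^2, 2*z*(-x - 3*y))

For a 0-form f, d f = (∂f/∂x) dx + (∂f/∂y) dy + (∂f/∂z) dz. The components of the vector representation are exactly the entries of grad f in Cartesian coordinates:
  ∂f/∂x = -z^2
  ∂f/∂y = -9*y^2 - 3*z^2
  ∂f/∂z = 2*z*(-x - 3*y).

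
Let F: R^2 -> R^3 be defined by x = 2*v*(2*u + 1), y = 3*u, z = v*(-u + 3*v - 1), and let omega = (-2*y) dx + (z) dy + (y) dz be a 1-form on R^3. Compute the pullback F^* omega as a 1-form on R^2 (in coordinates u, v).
F^* omega = (3*v*(-10*u + 3*v - 1)) du + (3*u*(-9*u + 6*v - 5)) dv

Using F^*(f dg) = (f ∘ F) d(g ∘ F), substitute each coordinate x_i by F_i(u, v) in f_i, and replace dx_i by d F_i = (∂F_i/∂u) du + (∂F_i/∂v) dv.
  For the x component: f_1(F) = -6*u; d F_1 = (4*v) du + (4*u + 2) dv
  For the y component: f_2(F) = v*(-u + 3*v - 1); d F_2 = (3) du + (0) dv
  For the z component: f_3(F) = 3*u; d F_3 = (-v) du + (-u + 6*v - 1) dv
Combining and collecting du, dv coefficients:
  coeff of du: 3*v*(-10*u + 3*v - 1)
  coeff of dv: 3*u*(-9*u + 6*v - 5)
F^* omega = (3*v*(-10*u + 3*v - 1)) du + (3*u*(-9*u + 6*v - 5)) dv.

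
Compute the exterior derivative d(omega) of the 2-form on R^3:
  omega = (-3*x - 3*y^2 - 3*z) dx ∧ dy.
d(omega) = (-3) dx ∧ dy ∧ dz

For a 2-form omega = sum_{i<j} g_{ij} dx_i ∧ dx_j, the exterior derivative is
  d(omega) = sum_{i<j} d(g_{ij}) ∧ dx_i ∧ dx_j = sum_{i<j, k} (∂g_{ij}/∂x_k) dx_k ∧ dx_i ∧ dx_j.
Expand each term, using dx_k ∧ dx_i ∧ dx_j = sgn(permutation) dx_{(a)} ∧ dx_{(b)} ∧ dx_{(c)} with (a < b < c) sorted:
  d(-3*x - 3*y^2 - 3*z) includes (∂/∂z)(-3*x - 3*y^2 - 3*z) dz = (-3) dz, which multiplied by dx ∧ dy gives (-3) dx ∧ dy ∧ dz
Collecting like 3-forms: d(omega) = (-3) dx ∧ dy ∧ dz.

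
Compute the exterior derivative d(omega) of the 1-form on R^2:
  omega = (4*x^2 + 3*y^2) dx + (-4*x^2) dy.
d(omega) = (-8*x - 6*y) dx ∧ dy

For a 1-form omega = sum_i f_i dx_i, the exterior derivative is
  d(omega) = sum_{i < j} (∂f_j/∂x_i - ∂f_i/∂x_j) dx_i ∧ dx_j.
  coefficient of dx ∧ dy: ∂f_2/∂x - ∂f_1/∂y = ∂(-4*x^2)/∂x - ∂(4*x^2 + 3*y^2)/∂y = -8*x - 6*y
Assembling: d(omega) = (-8*x - 6*y) dx ∧ dy.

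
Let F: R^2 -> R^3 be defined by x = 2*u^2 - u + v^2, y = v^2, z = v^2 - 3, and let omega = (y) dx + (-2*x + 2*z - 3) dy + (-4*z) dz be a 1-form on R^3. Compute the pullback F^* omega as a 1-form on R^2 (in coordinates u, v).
F^* omega = (v^2*(4*u - 1)) du + (2*v*(-4*u^2 + 2*u - 3*v^2 + 3)) dv

Using F^*(f dg) = (f ∘ F) d(g ∘ F), substitute each coordinate x_i by F_i(u, v) in f_i, and replace dx_i by d F_i = (∂F_i/∂u) du + (∂F_i/∂v) dv.
  For the x component: f_1(F) = v^2; d F_1 = (4*u - 1) du + (2*v) dv
  For the y component: f_2(F) = -4*u^2 + 2*u - 9; d F_2 = (0) du + (2*v) dv
  For the z component: f_3(F) = 12 - 4*v^2; d F_3 = (0) du + (2*v) dv
Combining and collecting du, dv coefficients:
  coeff of du: v^2*(4*u - 1)
  coeff of dv: 2*v*(-4*u^2 + 2*u - 3*v^2 + 3)
F^* omega = (v^2*(4*u - 1)) du + (2*v*(-4*u^2 + 2*u - 3*v^2 + 3)) dv.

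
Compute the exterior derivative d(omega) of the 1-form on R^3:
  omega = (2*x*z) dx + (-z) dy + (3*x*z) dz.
d(omega) = (-2*x + 3*z) dx ∧ dz + (1) dy ∧ dz

For a 1-form omega = sum_i f_i dx_i, the exterior derivative is
  d(omega) = sum_{i < j} (∂f_j/∂x_i - ∂f_i/∂x_j) dx_i ∧ dx_j.
  coefficient of dx ∧ dz: ∂f_3/∂x - ∂f_1/∂z = ∂(3*x*z)/∂x - ∂(2*x*z)/∂z = -2*x + 3*z
  coefficient of dy ∧ dz: ∂f_3/∂y - ∂f_2/∂z = ∂(3*x*z)/∂y - ∂(-z)/∂z = 1
Assembling: d(omega) = (-2*x + 3*z) dx ∧ dz + (1) dy ∧ dz.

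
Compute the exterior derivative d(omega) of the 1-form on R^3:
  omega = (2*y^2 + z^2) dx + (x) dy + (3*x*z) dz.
d(omega) = (1 - 4*y) dx ∧ dy + (z) dx ∧ dz

For a 1-form omega = sum_i f_i dx_i, the exterior derivative is
  d(omega) = sum_{i < j} (∂f_j/∂x_i - ∂f_i/∂x_j) dx_i ∧ dx_j.
  coefficient of dx ∧ dy: ∂f_2/∂x - ∂f_1/∂y = ∂(x)/∂x - ∂(2*y^2 + z^2)/∂y = 1 - 4*y
  coefficient of dx ∧ dz: ∂f_3/∂x - ∂f_1/∂z = ∂(3*x*z)/∂x - ∂(2*y^2 + z^2)/∂z = z
Assembling: d(omega) = (1 - 4*y) dx ∧ dy + (z) dx ∧ dz.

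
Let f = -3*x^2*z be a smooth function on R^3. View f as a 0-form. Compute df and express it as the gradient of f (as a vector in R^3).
df = (-6*x*z) dx + (0) dy + (-3*x^2) dz; grad f = (-6*x*z, 0, -3*x^2)

For a 0-form f, d f = (∂f/∂x) dx + (∂f/∂y) dy + (∂f/∂z) dz. The components of the vector representation are exactly the entries of grad f in Cartesian coordinates:
  ∂f/∂x = -6*x*z
  ∂f/∂y = 0
  ∂f/∂z = -3*x^2.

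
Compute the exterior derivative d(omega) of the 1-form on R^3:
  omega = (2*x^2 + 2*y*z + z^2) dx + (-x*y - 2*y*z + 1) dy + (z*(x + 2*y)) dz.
d(omega) = (-y - 2*z) dx ∧ dy + (-2*y - z) dx ∧ dz + (2*y + 2*z) dy ∧ dz

For a 1-form omega = sum_i f_i dx_i, the exterior derivative is
  d(omega) = sum_{i < j} (∂f_j/∂x_i - ∂f_i/∂x_j) dx_i ∧ dx_j.
  coefficient of dx ∧ dy: ∂f_2/∂x - ∂f_1/∂y = ∂(-x*y - 2*y*z + 1)/∂x - ∂(2*x^2 + 2*y*z + z^2)/∂y = -y - 2*z
  coefficient of dx ∧ dz: ∂f_3/∂x - ∂f_1/∂z = ∂(z*(x + 2*y))/∂x - ∂(2*x^2 + 2*y*z + z^2)/∂z = -2*y - z
  coefficient of dy ∧ dz: ∂f_3/∂y - ∂f_2/∂z = ∂(z*(x + 2*y))/∂y - ∂(-x*y - 2*y*z + 1)/∂z = 2*y + 2*z
Assembling: d(omega) = (-y - 2*z) dx ∧ dy + (-2*y - z) dx ∧ dz + (2*y + 2*z) dy ∧ dz.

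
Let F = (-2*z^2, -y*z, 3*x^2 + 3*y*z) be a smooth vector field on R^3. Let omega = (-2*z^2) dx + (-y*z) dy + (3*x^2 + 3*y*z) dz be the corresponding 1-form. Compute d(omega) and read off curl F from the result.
d(omega) = (y + 3*z) dy ∧ dz + (-6*x - 4*z) dz ∧ dx + (0) dx ∧ dy; curl F = (y + 3*z, -6*x - 4*z, 0)

d omega = sum_{i<j} (∂f_j/∂x_i - ∂f_i/∂x_j) dx_i ∧ dx_j. Under the identification (dy ∧ dz, dz ∧ dx, dx ∧ dy) ↔ (e_x, e_y, e_z), the coefficients are exactly the components of curl F. Compute:
  ∂R/∂y - ∂Q/∂z = (3*z) - (-y) = y + 3*z
  ∂P/∂z - ∂R/∂x = (-4*z) - (6*x) = -6*x - 4*z
  ∂Q/∂x - ∂P/∂y = (0) - (0) = 0.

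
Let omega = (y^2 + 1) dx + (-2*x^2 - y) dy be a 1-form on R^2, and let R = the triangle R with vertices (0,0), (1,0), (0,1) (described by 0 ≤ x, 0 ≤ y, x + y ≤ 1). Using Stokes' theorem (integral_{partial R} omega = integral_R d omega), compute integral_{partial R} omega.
integral_(partial R) omega = -1

Stokes: integral_partial_R omega = integral_R d omega with d omega = (∂Q/∂x - ∂P/∂y) dx ∧ dy.
  ∂Q/∂x = -4*x
  ∂P/∂y = 2*y
  integrand = ∂Q/∂x - ∂P/∂y = -4*x - 2*y.
Integrating over R: integral_0^1 integral_0^{1-x} (-4*x - 2*y) dy dx = -1.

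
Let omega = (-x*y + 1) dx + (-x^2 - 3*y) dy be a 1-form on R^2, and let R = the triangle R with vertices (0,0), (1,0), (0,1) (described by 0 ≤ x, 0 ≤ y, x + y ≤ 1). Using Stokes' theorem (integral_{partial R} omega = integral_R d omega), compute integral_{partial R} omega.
integral_(partial R) omega = -1/6

Stokes: integral_partial_R omega = integral_R d omega with d omega = (∂Q/∂x - ∂P/∂y) dx ∧ dy.
  ∂Q/∂x = -2*x
  ∂P/∂y = -x
  integrand = ∂Q/∂x - ∂P/∂y = -x.
Integrating over R: integral_0^1 integral_0^{1-x} (-x) dy dx = -1/6.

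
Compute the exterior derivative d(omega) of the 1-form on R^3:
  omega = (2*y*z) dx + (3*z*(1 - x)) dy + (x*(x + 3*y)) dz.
d(omega) = (-5*z) dx ∧ dy + (2*x + y) dx ∧ dz + (6*x - 3) dy ∧ dz

For a 1-form omega = sum_i f_i dx_i, the exterior derivative is
  d(omega) = sum_{i < j} (∂f_j/∂x_i - ∂f_i/∂x_j) dx_i ∧ dx_j.
  coefficient of dx ∧ dy: ∂f_2/∂x - ∂f_1/∂y = ∂(3*z*(1 - x))/∂x - ∂(2*y*z)/∂y = -5*z
  coefficient of dx ∧ dz: ∂f_3/∂x - ∂f_1/∂z = ∂(x*(x + 3*y))/∂x - ∂(2*y*z)/∂z = 2*x + y
  coefficient of dy ∧ dz: ∂f_3/∂y - ∂f_2/∂z = ∂(x*(x + 3*y))/∂y - ∂(3*z*(1 - x))/∂z = 6*x - 3
Assembling: d(omega) = (-5*z) dx ∧ dy + (2*x + y) dx ∧ dz + (6*x - 3) dy ∧ dz.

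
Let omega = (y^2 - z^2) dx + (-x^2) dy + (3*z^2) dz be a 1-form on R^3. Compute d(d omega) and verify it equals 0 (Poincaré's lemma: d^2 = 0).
d(d omega) = 0

Step 1: d omega = sum_{i<j} (∂f_j/∂x_i - ∂f_i/∂x_j) dx_i ∧ dx_j:
  coeff of dx ∧ dy: -2*x - 2*y
  coeff of dx ∧ dz: 2*z
  coeff of dy ∧ dz: 0
Step 2: Apply d again to each 2-form coefficient. The only possible 3-form in R^3 is dx ∧ dy ∧ dz, with coefficient
  ∂(coeff of dy∧dz)/∂x - ∂(coeff of dx∧dz)/∂y + ∂(coeff of dx∧dy)/∂z
  = ∂/∂x (0) - ∂/∂y (2*z) + ∂/∂z (-2*x - 2*y).
Each of these terms simplifies to sums of mixed partials that cancel in pairs. The result is 0 (by equality of mixed partials for smooth functions — Schwarz / Clairaut).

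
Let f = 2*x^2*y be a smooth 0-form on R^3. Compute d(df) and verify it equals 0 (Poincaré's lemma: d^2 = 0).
d(df) = 0

Step 1: df = sum_i (∂f/∂x_i) dx_i = (4*x*y) dx + (2*x^2) dy + (0) dz.
Step 2: Apply d again. Using the 1-form formula, the coefficient of dx ∧ dy in d(df) is ∂^2 f/∂x ∂y - ∂^2 f/∂y ∂x = (4*x) - (4*x) = 0 (equality of mixed partials for smooth f).
Similarly for dx ∧ dz and dy ∧ dz — all coefficients vanish. So d(df) = 0.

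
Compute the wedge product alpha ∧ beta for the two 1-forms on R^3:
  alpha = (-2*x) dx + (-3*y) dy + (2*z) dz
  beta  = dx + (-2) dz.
alpha ∧ beta = (4*x - 2*z) dx ∧ dz + (3*y) dx ∧ dy + (6*y) dy ∧ dz

Distribute the wedge, using dx_i ∧ dx_j = -dx_j ∧ dx_i and dx_i ∧ dx_i = 0. For each pair (i, j) with i < j, the coefficient of dx_i ∧ dx_j in alpha ∧ beta is (alpha_i * beta_j - alpha_j * beta_i). Collecting: alpha ∧ beta = (4*x - 2*z) dx ∧ dz + (3*y) dx ∧ dy + (6*y) dy ∧ dz.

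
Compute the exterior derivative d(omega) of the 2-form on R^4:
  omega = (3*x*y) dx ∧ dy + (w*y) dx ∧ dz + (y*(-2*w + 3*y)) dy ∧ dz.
d(omega) = (-w) dx ∧ dy ∧ dz + (y) dx ∧ dz ∧ dw + (-2*y) dy ∧ dz ∧ dw

For a 2-form omega = sum_{i<j} g_{ij} dx_i ∧ dx_j, the exterior derivative is
  d(omega) = sum_{i<j} d(g_{ij}) ∧ dx_i ∧ dx_j = sum_{i<j, k} (∂g_{ij}/∂x_k) dx_k ∧ dx_i ∧ dx_j.
Expand each term, using dx_k ∧ dx_i ∧ dx_j = sgn(permutation) dx_{(a)} ∧ dx_{(b)} ∧ dx_{(c)} with (a < b < c) sorted:
  d(w*y) includes (∂/∂y)(w*y) dy = (w) dy, which multiplied by dx ∧ dz gives (-w) dx ∧ dy ∧ dz
  d(w*y) includes (∂/∂w)(w*y) dw = (y) dw, which multiplied by dx ∧ dz gives (y) dx ∧ dz ∧ dw
  d(y*(-2*w + 3*y)) includes (∂/∂w)(y*(-2*w + 3*y)) dw = (-2*y) dw, which multiplied by dy ∧ dz gives (-2*y) dy ∧ dz ∧ dw
Collecting like 3-forms: d(omega) = (-w) dx ∧ dy ∧ dz + (y) dx ∧ dz ∧ dw + (-2*y) dy ∧ dz ∧ dw.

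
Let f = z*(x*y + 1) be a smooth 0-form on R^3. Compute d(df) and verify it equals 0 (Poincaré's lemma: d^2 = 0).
d(df) = 0

Step 1: df = sum_i (∂f/∂x_i) dx_i = (y*z) dx + (x*z) dy + (x*y + 1) dz.
Step 2: Apply d again. Using the 1-form formula, the coefficient of dx ∧ dy in d(df) is ∂^2 f/∂x ∂y - ∂^2 f/∂y ∂x = (z) - (z) = 0 (equality of mixed partials for smooth f).
Similarly for dx ∧ dz and dy ∧ dz — all coefficients vanish. So d(df) = 0.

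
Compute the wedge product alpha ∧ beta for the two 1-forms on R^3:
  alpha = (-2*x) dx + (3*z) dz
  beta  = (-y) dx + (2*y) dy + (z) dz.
alpha ∧ beta = (-4*x*y) dx ∧ dy + (z*(-2*x + 3*y)) dx ∧ dz + (-6*y*z) dy ∧ dz

Distribute the wedge, using dx_i ∧ dx_j = -dx_j ∧ dx_i and dx_i ∧ dx_i = 0. For each pair (i, j) with i < j, the coefficient of dx_i ∧ dx_j in alpha ∧ beta is (alpha_i * beta_j - alpha_j * beta_i). Collecting: alpha ∧ beta = (-4*x*y) dx ∧ dy + (z*(-2*x + 3*y)) dx ∧ dz + (-6*y*z) dy ∧ dz.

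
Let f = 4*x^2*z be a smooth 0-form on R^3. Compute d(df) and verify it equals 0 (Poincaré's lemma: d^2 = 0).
d(df) = 0

Step 1: df = sum_i (∂f/∂x_i) dx_i = (8*x*z) dx + (0) dy + (4*x^2) dz.
Step 2: Apply d again. Using the 1-form formula, the coefficient of dx ∧ dy in d(df) is ∂^2 f/∂x ∂y - ∂^2 f/∂y ∂x = (0) - (0) = 0 (equality of mixed partials for smooth f).
Similarly for dx ∧ dz and dy ∧ dz — all coefficients vanish. So d(df) = 0.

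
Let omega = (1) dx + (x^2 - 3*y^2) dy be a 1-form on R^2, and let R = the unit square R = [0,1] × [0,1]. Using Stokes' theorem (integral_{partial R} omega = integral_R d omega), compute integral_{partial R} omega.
integral_(partial R) omega = 1

Stokes: integral_partial_R omega = integral_R d omega with d omega = (∂Q/∂x - ∂P/∂y) dx ∧ dy.
  ∂Q/∂x = 2*x
  ∂P/∂y = 0
  integrand = ∂Q/∂x - ∂P/∂y = 2*x.
Integrating over R: integral_0^1 integral_0^1 (2*x) dx dy = 1.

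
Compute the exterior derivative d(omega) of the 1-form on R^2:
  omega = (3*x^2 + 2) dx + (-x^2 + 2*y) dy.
d(omega) = (-2*x) dx ∧ dy

For a 1-form omega = sum_i f_i dx_i, the exterior derivative is
  d(omega) = sum_{i < j} (∂f_j/∂x_i - ∂f_i/∂x_j) dx_i ∧ dx_j.
  coefficient of dx ∧ dy: ∂f_2/∂x - ∂f_1/∂y = ∂(-x^2 + 2*y)/∂x - ∂(3*x^2 + 2)/∂y = -2*x
Assembling: d(omega) = (-2*x) dx ∧ dy.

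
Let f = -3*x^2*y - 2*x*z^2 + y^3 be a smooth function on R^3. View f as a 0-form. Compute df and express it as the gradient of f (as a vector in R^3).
df = (-6*x*y - 2*z^2) dx + (-3*x^2 + 3*y^2) dy + (-4*x*z) dz; grad f = (-6*x*y - 2*z^2, -3*x^2 + 3*y^2, -4*x*z)

For a 0-form f, d f = (∂f/∂x) dx + (∂f/∂y) dy + (∂f/∂z) dz. The components of the vector representation are exactly the entries of grad f in Cartesian coordinates:
  ∂f/∂x = -6*x*y - 2*z^2
  ∂f/∂y = -3*x^2 + 3*y^2
  ∂f/∂z = -4*x*z.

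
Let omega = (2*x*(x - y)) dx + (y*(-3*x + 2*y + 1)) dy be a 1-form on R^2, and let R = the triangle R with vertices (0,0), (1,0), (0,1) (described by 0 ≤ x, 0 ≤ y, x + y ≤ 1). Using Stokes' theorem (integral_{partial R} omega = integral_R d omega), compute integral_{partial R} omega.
integral_(partial R) omega = -1/6

Stokes: integral_partial_R omega = integral_R d omega with d omega = (∂Q/∂x - ∂P/∂y) dx ∧ dy.
  ∂Q/∂x = -3*y
  ∂P/∂y = -2*x
  integrand = ∂Q/∂x - ∂P/∂y = 2*x - 3*y.
Integrating over R: integral_0^1 integral_0^{1-x} (2*x - 3*y) dy dx = -1/6.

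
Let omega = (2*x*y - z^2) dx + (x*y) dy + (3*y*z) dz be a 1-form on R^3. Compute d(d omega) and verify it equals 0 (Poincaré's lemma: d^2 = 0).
d(d omega) = 0

Step 1: d omega = sum_{i<j} (∂f_j/∂x_i - ∂f_i/∂x_j) dx_i ∧ dx_j:
  coeff of dx ∧ dy: -2*x + y
  coeff of dx ∧ dz: 2*z
  coeff of dy ∧ dz: 3*z
Step 2: Apply d again to each 2-form coefficient. The only possible 3-form in R^3 is dx ∧ dy ∧ dz, with coefficient
  ∂(coeff of dy∧dz)/∂x - ∂(coeff of dx∧dz)/∂y + ∂(coeff of dx∧dy)/∂z
  = ∂/∂x (3*z) - ∂/∂y (2*z) + ∂/∂z (-2*x + y).
Each of these terms simplifies to sums of mixed partials that cancel in pairs. The result is 0 (by equality of mixed partials for smooth functions — Schwarz / Clairaut).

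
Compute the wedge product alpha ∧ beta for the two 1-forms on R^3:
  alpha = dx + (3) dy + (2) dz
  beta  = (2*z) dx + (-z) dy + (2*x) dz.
alpha ∧ beta = (-7*z) dx ∧ dy + (2*x - 4*z) dx ∧ dz + (6*x + 2*z) dy ∧ dz

Distribute the wedge, using dx_i ∧ dx_j = -dx_j ∧ dx_i and dx_i ∧ dx_i = 0. For each pair (i, j) with i < j, the coefficient of dx_i ∧ dx_j in alpha ∧ beta is (alpha_i * beta_j - alpha_j * beta_i). Collecting: alpha ∧ beta = (-7*z) dx ∧ dy + (2*x - 4*z) dx ∧ dz + (6*x + 2*z) dy ∧ dz.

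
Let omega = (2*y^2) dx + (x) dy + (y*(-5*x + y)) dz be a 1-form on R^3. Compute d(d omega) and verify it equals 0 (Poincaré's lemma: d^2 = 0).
d(d omega) = 0

Step 1: d omega = sum_{i<j} (∂f_j/∂x_i - ∂f_i/∂x_j) dx_i ∧ dx_j:
  coeff of dx ∧ dy: 1 - 4*y
  coeff of dx ∧ dz: -5*y
  coeff of dy ∧ dz: -5*x + 2*y
Step 2: Apply d again to each 2-form coefficient. The only possible 3-form in R^3 is dx ∧ dy ∧ dz, with coefficient
  ∂(coeff of dy∧dz)/∂x - ∂(coeff of dx∧dz)/∂y + ∂(coeff of dx∧dy)/∂z
  = ∂/∂x (-5*x + 2*y) - ∂/∂y (-5*y) + ∂/∂z (1 - 4*y).
Each of these terms simplifies to sums of mixed partials that cancel in pairs. The result is 0 (by equality of mixed partials for smooth functions — Schwarz / Clairaut).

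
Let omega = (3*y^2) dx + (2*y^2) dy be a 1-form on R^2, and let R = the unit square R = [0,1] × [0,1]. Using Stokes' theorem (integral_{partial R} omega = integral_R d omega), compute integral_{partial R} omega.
integral_(partial R) omega = -3

Stokes: integral_partial_R omega = integral_R d omega with d omega = (∂Q/∂x - ∂P/∂y) dx ∧ dy.
  ∂Q/∂x = 0
  ∂P/∂y = 6*y
  integrand = ∂Q/∂x - ∂P/∂y = -6*y.
Integrating over R: integral_0^1 integral_0^1 (-6*y) dx dy = -3.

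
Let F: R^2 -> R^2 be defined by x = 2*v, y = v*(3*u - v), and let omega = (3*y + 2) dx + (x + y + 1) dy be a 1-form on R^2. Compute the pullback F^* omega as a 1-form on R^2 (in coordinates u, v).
F^* omega = (3*v*(3*u*v - v^2 + 2*v + 1)) du + (9*u^2*v - 9*u*v^2 + 24*u*v + 3*u + 2*v^3 - 10*v^2 - 2*v + 4) dv

Using F^*(f dg) = (f ∘ F) d(g ∘ F), substitute each coordinate x_i by F_i(u, v) in f_i, and replace dx_i by d F_i = (∂F_i/∂u) du + (∂F_i/∂v) dv.
  For the x component: f_1(F) = 9*u*v - 3*v^2 + 2; d F_1 = (0) du + (2) dv
  For the y component: f_2(F) = 3*u*v - v^2 + 2*v + 1; d F_2 = (3*v) du + (3*u - 2*v) dv
Combining and collecting du, dv coefficients:
  coeff of du: 3*v*(3*u*v - v^2 + 2*v + 1)
  coeff of dv: 9*u^2*v - 9*u*v^2 + 24*u*v + 3*u + 2*v^3 - 10*v^2 - 2*v + 4
F^* omega = (3*v*(3*u*v - v^2 + 2*v + 1)) du + (9*u^2*v - 9*u*v^2 + 24*u*v + 3*u + 2*v^3 - 10*v^2 - 2*v + 4) dv.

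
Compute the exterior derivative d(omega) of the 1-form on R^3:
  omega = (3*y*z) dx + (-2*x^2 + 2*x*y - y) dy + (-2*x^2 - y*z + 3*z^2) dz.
d(omega) = (-4*x + 2*y - 3*z) dx ∧ dy + (-4*x - 3*y) dx ∧ dz + (-z) dy ∧ dz

For a 1-form omega = sum_i f_i dx_i, the exterior derivative is
  d(omega) = sum_{i < j} (∂f_j/∂x_i - ∂f_i/∂x_j) dx_i ∧ dx_j.
  coefficient of dx ∧ dy: ∂f_2/∂x - ∂f_1/∂y = ∂(-2*x^2 + 2*x*y - y)/∂x - ∂(3*y*z)/∂y = -4*x + 2*y - 3*z
  coefficient of dx ∧ dz: ∂f_3/∂x - ∂f_1/∂z = ∂(-2*x^2 - y*z + 3*z^2)/∂x - ∂(3*y*z)/∂z = -4*x - 3*y
  coefficient of dy ∧ dz: ∂f_3/∂y - ∂f_2/∂z = ∂(-2*x^2 - y*z + 3*z^2)/∂y - ∂(-2*x^2 + 2*x*y - y)/∂z = -z
Assembling: d(omega) = (-4*x + 2*y - 3*z) dx ∧ dy + (-4*x - 3*y) dx ∧ dz + (-z) dy ∧ dz.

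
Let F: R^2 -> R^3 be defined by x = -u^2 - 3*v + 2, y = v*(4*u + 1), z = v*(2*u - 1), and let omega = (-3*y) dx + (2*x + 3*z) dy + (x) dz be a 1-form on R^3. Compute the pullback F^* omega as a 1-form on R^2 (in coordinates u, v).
F^* omega = (2*v*(7*u^2 + 12*u*v + 3*u - 21*v + 10)) du + (-10*u^3 + 24*u^2*v - u^2 + 20*u + 3*v + 2) dv

Using F^*(f dg) = (f ∘ F) d(g ∘ F), substitute each coordinate x_i by F_i(u, v) in f_i, and replace dx_i by d F_i = (∂F_i/∂u) du + (∂F_i/∂v) dv.
  For the x component: f_1(F) = 3*v*(-4*u - 1); d F_1 = (-2*u) du + (-3) dv
  For the y component: f_2(F) = -2*u^2 + 6*u*v - 9*v + 4; d F_2 = (4*v) du + (4*u + 1) dv
  For the z component: f_3(F) = -u^2 - 3*v + 2; d F_3 = (2*v) du + (2*u - 1) dv
Combining and collecting du, dv coefficients:
  coeff of du: 2*v*(7*u^2 + 12*u*v + 3*u - 21*v + 10)
  coeff of dv: -10*u^3 + 24*u^2*v - u^2 + 20*u + 3*v + 2
F^* omega = (2*v*(7*u^2 + 12*u*v + 3*u - 21*v + 10)) du + (-10*u^3 + 24*u^2*v - u^2 + 20*u + 3*v + 2) dv.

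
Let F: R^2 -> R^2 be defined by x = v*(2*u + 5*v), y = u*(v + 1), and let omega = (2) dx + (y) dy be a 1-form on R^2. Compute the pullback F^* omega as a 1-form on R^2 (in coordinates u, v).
F^* omega = (u*v^2 + 2*u*v + u + 4*v) du + (u^2*v + u^2 + 4*u + 20*v) dv

Using F^*(f dg) = (f ∘ F) d(g ∘ F), substitute each coordinate x_i by F_i(u, v) in f_i, and replace dx_i by d F_i = (∂F_i/∂u) du + (∂F_i/∂v) dv.
  For the x component: f_1(F) = 2; d F_1 = (2*v) du + (2*u + 10*v) dv
  For the y component: f_2(F) = u*(v + 1); d F_2 = (v + 1) du + (u) dv
Combining and collecting du, dv coefficients:
  coeff of du: u*v^2 + 2*u*v + u + 4*v
  coeff of dv: u^2*v + u^2 + 4*u + 20*v
F^* omega = (u*v^2 + 2*u*v + u + 4*v) du + (u^2*v + u^2 + 4*u + 20*v) dv.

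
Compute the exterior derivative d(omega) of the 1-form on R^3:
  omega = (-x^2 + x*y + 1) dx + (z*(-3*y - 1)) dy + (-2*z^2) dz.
d(omega) = (-x) dx ∧ dy + (3*y + 1) dy ∧ dz

For a 1-form omega = sum_i f_i dx_i, the exterior derivative is
  d(omega) = sum_{i < j} (∂f_j/∂x_i - ∂f_i/∂x_j) dx_i ∧ dx_j.
  coefficient of dx ∧ dy: ∂f_2/∂x - ∂f_1/∂y = ∂(z*(-3*y - 1))/∂x - ∂(-x^2 + x*y + 1)/∂y = -x
  coefficient of dy ∧ dz: ∂f_3/∂y - ∂f_2/∂z = ∂(-2*z^2)/∂y - ∂(z*(-3*y - 1))/∂z = 3*y + 1
Assembling: d(omega) = (-x) dx ∧ dy + (3*y + 1) dy ∧ dz.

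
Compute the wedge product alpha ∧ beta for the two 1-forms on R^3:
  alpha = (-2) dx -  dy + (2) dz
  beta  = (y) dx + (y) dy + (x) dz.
alpha ∧ beta = (-y) dx ∧ dy + (-2*x - 2*y) dx ∧ dz + (-x - 2*y) dy ∧ dz

Distribute the wedge, using dx_i ∧ dx_j = -dx_j ∧ dx_i and dx_i ∧ dx_i = 0. For each pair (i, j) with i < j, the coefficient of dx_i ∧ dx_j in alpha ∧ beta is (alpha_i * beta_j - alpha_j * beta_i). Collecting: alpha ∧ beta = (-y) dx ∧ dy + (-2*x - 2*y) dx ∧ dz + (-x - 2*y) dy ∧ dz.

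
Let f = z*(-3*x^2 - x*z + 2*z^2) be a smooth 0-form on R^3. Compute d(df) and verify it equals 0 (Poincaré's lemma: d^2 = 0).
d(df) = 0

Step 1: df = sum_i (∂f/∂x_i) dx_i = (z*(-6*x - z)) dx + (0) dy + (-3*x^2 - 2*x*z + 6*z^2) dz.
Step 2: Apply d again. Using the 1-form formula, the coefficient of dx ∧ dy in d(df) is ∂^2 f/∂x ∂y - ∂^2 f/∂y ∂x = (0) - (0) = 0 (equality of mixed partials for smooth f).
Similarly for dx ∧ dz and dy ∧ dz — all coefficients vanish. So d(df) = 0.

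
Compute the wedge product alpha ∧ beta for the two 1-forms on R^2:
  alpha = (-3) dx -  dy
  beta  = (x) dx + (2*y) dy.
alpha ∧ beta = (x - 6*y) dx ∧ dy

Distribute the wedge, using dx_i ∧ dx_j = -dx_j ∧ dx_i and dx_i ∧ dx_i = 0. For each pair (i, j) with i < j, the coefficient of dx_i ∧ dx_j in alpha ∧ beta is (alpha_i * beta_j - alpha_j * beta_i). Collecting: alpha ∧ beta = (x - 6*y) dx ∧ dy.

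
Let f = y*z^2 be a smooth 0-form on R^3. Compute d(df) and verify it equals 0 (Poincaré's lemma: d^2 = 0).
d(df) = 0

Step 1: df = sum_i (∂f/∂x_i) dx_i = (0) dx + (z^2) dy + (2*y*z) dz.
Step 2: Apply d again. Using the 1-form formula, the coefficient of dx ∧ dy in d(df) is ∂^2 f/∂x ∂y - ∂^2 f/∂y ∂x = (0) - (0) = 0 (equality of mixed partials for smooth f).
Similarly for dx ∧ dz and dy ∧ dz — all coefficients vanish. So d(df) = 0.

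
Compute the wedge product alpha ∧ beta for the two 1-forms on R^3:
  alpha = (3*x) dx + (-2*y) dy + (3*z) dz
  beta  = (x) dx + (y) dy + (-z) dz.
alpha ∧ beta = (5*x*y) dx ∧ dy + (-6*x*z) dx ∧ dz + (-y*z) dy ∧ dz

Distribute the wedge, using dx_i ∧ dx_j = -dx_j ∧ dx_i and dx_i ∧ dx_i = 0. For each pair (i, j) with i < j, the coefficient of dx_i ∧ dx_j in alpha ∧ beta is (alpha_i * beta_j - alpha_j * beta_i). Collecting: alpha ∧ beta = (5*x*y) dx ∧ dy + (-6*x*z) dx ∧ dz + (-y*z) dy ∧ dz.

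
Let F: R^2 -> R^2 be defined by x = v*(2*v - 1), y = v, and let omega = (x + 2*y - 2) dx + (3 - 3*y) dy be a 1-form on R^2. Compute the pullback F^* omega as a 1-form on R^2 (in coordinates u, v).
F^* omega = (8*v^3 + 2*v^2 - 12*v + 5) dv

Using F^*(f dg) = (f ∘ F) d(g ∘ F), substitute each coordinate x_i by F_i(u, v) in f_i, and replace dx_i by d F_i = (∂F_i/∂u) du + (∂F_i/∂v) dv.
  For the x component: f_1(F) = 2*v^2 + v - 2; d F_1 = (0) du + (4*v - 1) dv
  For the y component: f_2(F) = 3 - 3*v; d F_2 = (0) du + (1) dv
Combining and collecting du, dv coefficients:
  coeff of du: 0
  coeff of dv: 8*v^3 + 2*v^2 - 12*v + 5
F^* omega = (8*v^3 + 2*v^2 - 12*v + 5) dv.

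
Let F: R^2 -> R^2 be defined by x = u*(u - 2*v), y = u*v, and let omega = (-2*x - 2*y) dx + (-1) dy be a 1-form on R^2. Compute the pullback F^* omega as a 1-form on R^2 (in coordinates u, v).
F^* omega = (-4*u^3 + 8*u^2*v - 4*u*v^2 - v) du + (u*(4*u^2 - 4*u*v - 1)) dv

Using F^*(f dg) = (f ∘ F) d(g ∘ F), substitute each coordinate x_i by F_i(u, v) in f_i, and replace dx_i by d F_i = (∂F_i/∂u) du + (∂F_i/∂v) dv.
  For the x component: f_1(F) = 2*u*(-u + v); d F_1 = (2*u - 2*v) du + (-2*u) dv
  For the y component: f_2(F) = -1; d F_2 = (v) du + (u) dv
Combining and collecting du, dv coefficients:
  coeff of du: -4*u^3 + 8*u^2*v - 4*u*v^2 - v
  coeff of dv: u*(4*u^2 - 4*u*v - 1)
F^* omega = (-4*u^3 + 8*u^2*v - 4*u*v^2 - v) du + (u*(4*u^2 - 4*u*v - 1)) dv.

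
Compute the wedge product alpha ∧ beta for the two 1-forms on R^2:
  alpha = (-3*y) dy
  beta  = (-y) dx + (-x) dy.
alpha ∧ beta = (-3*y^2) dx ∧ dy

Distribute the wedge, using dx_i ∧ dx_j = -dx_j ∧ dx_i and dx_i ∧ dx_i = 0. For each pair (i, j) with i < j, the coefficient of dx_i ∧ dx_j in alpha ∧ beta is (alpha_i * beta_j - alpha_j * beta_i). Collecting: alpha ∧ beta = (-3*y^2) dx ∧ dy.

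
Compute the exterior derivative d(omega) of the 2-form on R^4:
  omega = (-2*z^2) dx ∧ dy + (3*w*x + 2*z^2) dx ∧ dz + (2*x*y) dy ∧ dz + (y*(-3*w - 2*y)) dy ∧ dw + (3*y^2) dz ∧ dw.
d(omega) = (2*y - 4*z) dx ∧ dy ∧ dz + (3*x) dx ∧ dz ∧ dw + (6*y) dy ∧ dz ∧ dw

For a 2-form omega = sum_{i<j} g_{ij} dx_i ∧ dx_j, the exterior derivative is
  d(omega) = sum_{i<j} d(g_{ij}) ∧ dx_i ∧ dx_j = sum_{i<j, k} (∂g_{ij}/∂x_k) dx_k ∧ dx_i ∧ dx_j.
Expand each term, using dx_k ∧ dx_i ∧ dx_j = sgn(permutation) dx_{(a)} ∧ dx_{(b)} ∧ dx_{(c)} with (a < b < c) sorted:
  d(-2*z^2) includes (∂/∂z)(-2*z^2) dz = (-4*z) dz, which multiplied by dx ∧ dy gives (-4*z) dx ∧ dy ∧ dz
  d(3*w*x + 2*z^2) includes (∂/∂w)(3*w*x + 2*z^2) dw = (3*x) dw, which multiplied by dx ∧ dz gives (3*x) dx ∧ dz ∧ dw
  d(2*x*y) includes (∂/∂x)(2*x*y) dx = (2*y) dx, which multiplied by dy ∧ dz gives (2*y) dx ∧ dy ∧ dz
  d(3*y^2) includes (∂/∂y)(3*y^2) dy = (6*y) dy, which multiplied by dz ∧ dw gives (6*y) dy ∧ dz ∧ dw
Collecting like 3-forms: d(omega) = (2*y - 4*z) dx ∧ dy ∧ dz + (3*x) dx ∧ dz ∧ dw + (6*y) dy ∧ dz ∧ dw.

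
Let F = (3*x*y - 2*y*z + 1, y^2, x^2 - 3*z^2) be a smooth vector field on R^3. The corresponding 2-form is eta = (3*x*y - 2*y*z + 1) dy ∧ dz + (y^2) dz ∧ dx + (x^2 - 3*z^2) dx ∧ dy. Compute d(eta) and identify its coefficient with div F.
d(eta) = (5*y - 6*z) dx ∧ dy ∧ dz; div F = 5*y - 6*z

For a 2-form in R^3 of the form above, applying d gives a 3-form with coefficient ∂P/∂x + ∂Q/∂y + ∂R/∂z:
  ∂P/∂x = 3*y
  ∂Q/∂y = 2*y
  ∂R/∂z = -6*z
Sum = 5*y - 6*z, which is exactly div F.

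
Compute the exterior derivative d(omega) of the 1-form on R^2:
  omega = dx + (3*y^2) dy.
d(omega) = 0

For a 1-form omega = sum_i f_i dx_i, the exterior derivative is
  d(omega) = sum_{i < j} (∂f_j/∂x_i - ∂f_i/∂x_j) dx_i ∧ dx_j.

Assembling: d(omega) = 0.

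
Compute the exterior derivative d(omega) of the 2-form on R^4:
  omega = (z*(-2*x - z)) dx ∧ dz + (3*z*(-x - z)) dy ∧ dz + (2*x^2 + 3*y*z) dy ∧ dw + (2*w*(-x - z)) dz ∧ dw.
d(omega) = (-3*z) dx ∧ dy ∧ dz + (4*x) dx ∧ dy ∧ dw + (-3*y) dy ∧ dz ∧ dw + (-2*w) dx ∧ dz ∧ dw

For a 2-form omega = sum_{i<j} g_{ij} dx_i ∧ dx_j, the exterior derivative is
  d(omega) = sum_{i<j} d(g_{ij}) ∧ dx_i ∧ dx_j = sum_{i<j, k} (∂g_{ij}/∂x_k) dx_k ∧ dx_i ∧ dx_j.
Expand each term, using dx_k ∧ dx_i ∧ dx_j = sgn(permutation) dx_{(a)} ∧ dx_{(b)} ∧ dx_{(c)} with (a < b < c) sorted:
  d(3*z*(-x - z)) includes (∂/∂x)(3*z*(-x - z)) dx = (-3*z) dx, which multiplied by dy ∧ dz gives (-3*z) dx ∧ dy ∧ dz
  d(2*x^2 + 3*y*z) includes (∂/∂x)(2*x^2 + 3*y*z) dx = (4*x) dx, which multiplied by dy ∧ dw gives (4*x) dx ∧ dy ∧ dw
  d(2*x^2 + 3*y*z) includes (∂/∂z)(2*x^2 + 3*y*z) dz = (3*y) dz, which multiplied by dy ∧ dw gives (-3*y) dy ∧ dz ∧ dw
  d(2*w*(-x - z)) includes (∂/∂x)(2*w*(-x - z)) dx = (-2*w) dx, which multiplied by dz ∧ dw gives (-2*w) dx ∧ dz ∧ dw
Collecting like 3-forms: d(omega) = (-3*z) dx ∧ dy ∧ dz + (4*x) dx ∧ dy ∧ dw + (-3*y) dy ∧ dz ∧ dw + (-2*w) dx ∧ dz ∧ dw.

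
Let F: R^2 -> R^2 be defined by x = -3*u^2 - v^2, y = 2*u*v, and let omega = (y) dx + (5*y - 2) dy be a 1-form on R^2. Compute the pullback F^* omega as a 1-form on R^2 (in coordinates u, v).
F^* omega = (4*v*(-3*u^2 + 5*u*v - 1)) du + (4*u*(5*u*v - v^2 - 1)) dv

Using F^*(f dg) = (f ∘ F) d(g ∘ F), substitute each coordinate x_i by F_i(u, v) in f_i, and replace dx_i by d F_i = (∂F_i/∂u) du + (∂F_i/∂v) dv.
  For the x component: f_1(F) = 2*u*v; d F_1 = (-6*u) du + (-2*v) dv
  For the y component: f_2(F) = 10*u*v - 2; d F_2 = (2*v) du + (2*u) dv
Combining and collecting du, dv coefficients:
  coeff of du: 4*v*(-3*u^2 + 5*u*v - 1)
  coeff of dv: 4*u*(5*u*v - v^2 - 1)
F^* omega = (4*v*(-3*u^2 + 5*u*v - 1)) du + (4*u*(5*u*v - v^2 - 1)) dv.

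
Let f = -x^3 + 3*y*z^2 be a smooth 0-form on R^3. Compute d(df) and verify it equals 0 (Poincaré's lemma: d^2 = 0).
d(df) = 0

Step 1: df = sum_i (∂f/∂x_i) dx_i = (-3*x^2) dx + (3*z^2) dy + (6*y*z) dz.
Step 2: Apply d again. Using the 1-form formula, the coefficient of dx ∧ dy in d(df) is ∂^2 f/∂x ∂y - ∂^2 f/∂y ∂x = (0) - (0) = 0 (equality of mixed partials for smooth f).
Similarly for dx ∧ dz and dy ∧ dz — all coefficients vanish. So d(df) = 0.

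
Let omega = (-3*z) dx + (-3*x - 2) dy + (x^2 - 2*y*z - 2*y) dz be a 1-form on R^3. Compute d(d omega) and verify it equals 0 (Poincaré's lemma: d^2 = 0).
d(d omega) = 0

Step 1: d omega = sum_{i<j} (∂f_j/∂x_i - ∂f_i/∂x_j) dx_i ∧ dx_j:
  coeff of dx ∧ dy: -3
  coeff of dx ∧ dz: 2*x + 3
  coeff of dy ∧ dz: -2*z - 2
Step 2: Apply d again to each 2-form coefficient. The only possible 3-form in R^3 is dx ∧ dy ∧ dz, with coefficient
  ∂(coeff of dy∧dz)/∂x - ∂(coeff of dx∧dz)/∂y + ∂(coeff of dx∧dy)/∂z
  = ∂/∂x (-2*z - 2) - ∂/∂y (2*x + 3) + ∂/∂z (-3).
Each of these terms simplifies to sums of mixed partials that cancel in pairs. The result is 0 (by equality of mixed partials for smooth functions — Schwarz / Clairaut).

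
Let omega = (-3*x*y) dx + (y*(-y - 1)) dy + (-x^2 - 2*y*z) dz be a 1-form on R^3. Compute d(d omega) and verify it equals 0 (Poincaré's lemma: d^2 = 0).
d(d omega) = 0

Step 1: d omega = sum_{i<j} (∂f_j/∂x_i - ∂f_i/∂x_j) dx_i ∧ dx_j:
  coeff of dx ∧ dy: 3*x
  coeff of dx ∧ dz: -2*x
  coeff of dy ∧ dz: -2*z
Step 2: Apply d again to each 2-form coefficient. The only possible 3-form in R^3 is dx ∧ dy ∧ dz, with coefficient
  ∂(coeff of dy∧dz)/∂x - ∂(coeff of dx∧dz)/∂y + ∂(coeff of dx∧dy)/∂z
  = ∂/∂x (-2*z) - ∂/∂y (-2*x) + ∂/∂z (3*x).
Each of these terms simplifies to sums of mixed partials that cancel in pairs. The result is 0 (by equality of mixed partials for smooth functions — Schwarz / Clairaut).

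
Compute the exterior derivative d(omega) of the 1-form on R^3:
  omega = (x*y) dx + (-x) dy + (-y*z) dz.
d(omega) = (-x - 1) dx ∧ dy + (-z) dy ∧ dz

For a 1-form omega = sum_i f_i dx_i, the exterior derivative is
  d(omega) = sum_{i < j} (∂f_j/∂x_i - ∂f_i/∂x_j) dx_i ∧ dx_j.
  coefficient of dx ∧ dy: ∂f_2/∂x - ∂f_1/∂y = ∂(-x)/∂x - ∂(x*y)/∂y = -x - 1
  coefficient of dy ∧ dz: ∂f_3/∂y - ∂f_2/∂z = ∂(-y*z)/∂y - ∂(-x)/∂z = -z
Assembling: d(omega) = (-x - 1) dx ∧ dy + (-z) dy ∧ dz.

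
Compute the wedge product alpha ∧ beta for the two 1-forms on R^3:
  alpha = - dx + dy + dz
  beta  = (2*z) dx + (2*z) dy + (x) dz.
alpha ∧ beta = (-4*z) dx ∧ dy + (-x - 2*z) dx ∧ dz + (x - 2*z) dy ∧ dz

Distribute the wedge, using dx_i ∧ dx_j = -dx_j ∧ dx_i and dx_i ∧ dx_i = 0. For each pair (i, j) with i < j, the coefficient of dx_i ∧ dx_j in alpha ∧ beta is (alpha_i * beta_j - alpha_j * beta_i). Collecting: alpha ∧ beta = (-4*z) dx ∧ dy + (-x - 2*z) dx ∧ dz + (x - 2*z) dy ∧ dz.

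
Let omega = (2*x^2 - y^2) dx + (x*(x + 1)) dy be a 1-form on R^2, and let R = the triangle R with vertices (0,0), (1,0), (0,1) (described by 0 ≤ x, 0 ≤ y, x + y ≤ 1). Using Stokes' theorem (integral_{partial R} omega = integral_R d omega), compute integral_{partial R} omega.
integral_(partial R) omega = 7/6

Stokes: integral_partial_R omega = integral_R d omega with d omega = (∂Q/∂x - ∂P/∂y) dx ∧ dy.
  ∂Q/∂x = 2*x + 1
  ∂P/∂y = -2*y
  integrand = ∂Q/∂x - ∂P/∂y = 2*x + 2*y + 1.
Integrating over R: integral_0^1 integral_0^{1-x} (2*x + 2*y + 1) dy dx = 7/6.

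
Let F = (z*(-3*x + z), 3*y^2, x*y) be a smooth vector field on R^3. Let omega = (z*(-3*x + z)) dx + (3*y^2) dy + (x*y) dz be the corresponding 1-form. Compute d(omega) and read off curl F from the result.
d(omega) = (x) dy ∧ dz + (-3*x - y + 2*z) dz ∧ dx + (0) dx ∧ dy; curl F = (x, -3*x - y + 2*z, 0)

d omega = sum_{i<j} (∂f_j/∂x_i - ∂f_i/∂x_j) dx_i ∧ dx_j. Under the identification (dy ∧ dz, dz ∧ dx, dx ∧ dy) ↔ (e_x, e_y, e_z), the coefficients are exactly the components of curl F. Compute:
  ∂R/∂y - ∂Q/∂z = (x) - (0) = x
  ∂P/∂z - ∂R/∂x = (-3*x + 2*z) - (y) = -3*x - y + 2*z
  ∂Q/∂x - ∂P/∂y = (0) - (0) = 0.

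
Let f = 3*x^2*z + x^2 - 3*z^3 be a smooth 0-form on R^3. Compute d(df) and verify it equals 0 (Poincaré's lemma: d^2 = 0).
d(df) = 0

Step 1: df = sum_i (∂f/∂x_i) dx_i = (2*x*(3*z + 1)) dx + (0) dy + (3*x^2 - 9*z^2) dz.
Step 2: Apply d again. Using the 1-form formula, the coefficient of dx ∧ dy in d(df) is ∂^2 f/∂x ∂y - ∂^2 f/∂y ∂x = (0) - (0) = 0 (equality of mixed partials for smooth f).
Similarly for dx ∧ dz and dy ∧ dz — all coefficients vanish. So d(df) = 0.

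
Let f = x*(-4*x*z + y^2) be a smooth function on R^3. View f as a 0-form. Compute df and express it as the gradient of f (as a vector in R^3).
df = (-8*x*z + y^2) dx + (2*x*y) dy + (-4*x^2) dz; grad f = (-8*x*z + y^2, 2*x*y, -4*x^2)

For a 0-form f, d f = (∂f/∂x) dx + (∂f/∂y) dy + (∂f/∂z) dz. The components of the vector representation are exactly the entries of grad f in Cartesian coordinates:
  ∂f/∂x = -8*x*z + y^2
  ∂f/∂y = 2*x*y
  ∂f/∂z = -4*x^2.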